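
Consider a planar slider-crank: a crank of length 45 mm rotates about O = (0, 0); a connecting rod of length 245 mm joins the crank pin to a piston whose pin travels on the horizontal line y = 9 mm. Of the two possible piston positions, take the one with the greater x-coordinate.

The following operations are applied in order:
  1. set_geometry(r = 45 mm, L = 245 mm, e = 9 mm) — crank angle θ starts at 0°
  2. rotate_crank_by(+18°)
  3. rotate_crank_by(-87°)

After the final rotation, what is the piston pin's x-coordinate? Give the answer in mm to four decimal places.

255.7572

set_geometry: r = 45 mm, L = 245 mm, e = 9 mm; θ ← 0°
rotate_crank_by(+18°): θ ← 0° +18° = 18°
rotate_crank_by(-87°): θ ← 18° -87° = -69°
crank pin P = (r cos θ, r sin θ) = (16.126558, -42.011119)
h = r sin θ − e = -42.011119 − 9 = -51.011119
x = r cos θ + √(L² − h²) = 16.126558 + √(60025.0 − 2602.1343) = 16.126558 + 239.630686 = 255.757244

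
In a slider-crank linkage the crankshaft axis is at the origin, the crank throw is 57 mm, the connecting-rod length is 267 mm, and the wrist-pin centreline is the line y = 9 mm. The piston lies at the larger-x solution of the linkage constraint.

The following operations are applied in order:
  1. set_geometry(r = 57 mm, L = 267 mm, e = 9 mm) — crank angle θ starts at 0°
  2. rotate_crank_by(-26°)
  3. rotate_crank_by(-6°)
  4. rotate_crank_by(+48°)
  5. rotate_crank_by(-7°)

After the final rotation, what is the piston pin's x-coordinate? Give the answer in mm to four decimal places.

set_geometry: r = 57 mm, L = 267 mm, e = 9 mm; θ ← 0°
rotate_crank_by(-26°): θ ← 0° -26° = -26°
rotate_crank_by(-6°): θ ← -26° -6° = -32°
rotate_crank_by(+48°): θ ← -32° +48° = 16°
rotate_crank_by(-7°): θ ← 16° -7° = 9°
crank pin P = (r cos θ, r sin θ) = (56.298235, 8.916765)
h = r sin θ − e = 8.916765 − 9 = -0.083235
x = r cos θ + √(L² − h²) = 56.298235 + √(71289.0 − 0.0069) = 56.298235 + 266.999987 = 323.298222

323.2982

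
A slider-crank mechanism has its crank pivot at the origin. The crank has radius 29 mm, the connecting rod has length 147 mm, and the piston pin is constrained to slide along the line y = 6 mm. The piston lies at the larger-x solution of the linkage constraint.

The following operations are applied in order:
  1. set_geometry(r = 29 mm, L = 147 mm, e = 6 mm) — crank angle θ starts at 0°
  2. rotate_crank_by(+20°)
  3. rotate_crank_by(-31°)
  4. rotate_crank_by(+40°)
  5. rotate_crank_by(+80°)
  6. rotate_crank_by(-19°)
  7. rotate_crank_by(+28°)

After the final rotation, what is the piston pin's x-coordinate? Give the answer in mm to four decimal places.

set_geometry: r = 29 mm, L = 147 mm, e = 6 mm; θ ← 0°
rotate_crank_by(+20°): θ ← 0° +20° = 20°
rotate_crank_by(-31°): θ ← 20° -31° = -11°
rotate_crank_by(+40°): θ ← -11° +40° = 29°
rotate_crank_by(+80°): θ ← 29° +80° = 109°
rotate_crank_by(-19°): θ ← 109° -19° = 90°
rotate_crank_by(+28°): θ ← 90° +28° = 118°
crank pin P = (r cos θ, r sin θ) = (-13.614675, 25.605480)
h = r sin θ − e = 25.605480 − 6 = 19.605480
x = r cos θ + √(L² − h²) = -13.614675 + √(21609.0 − 384.3749) = -13.614675 + 145.686736 = 132.072061

132.0721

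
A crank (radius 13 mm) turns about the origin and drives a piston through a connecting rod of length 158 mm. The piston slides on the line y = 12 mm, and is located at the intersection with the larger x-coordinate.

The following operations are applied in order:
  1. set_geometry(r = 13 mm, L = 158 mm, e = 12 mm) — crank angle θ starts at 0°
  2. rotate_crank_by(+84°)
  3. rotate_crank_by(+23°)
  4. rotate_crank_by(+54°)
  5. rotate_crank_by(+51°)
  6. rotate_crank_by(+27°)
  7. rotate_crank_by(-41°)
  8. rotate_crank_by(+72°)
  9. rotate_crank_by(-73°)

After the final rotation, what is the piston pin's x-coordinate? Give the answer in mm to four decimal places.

144.7760

set_geometry: r = 13 mm, L = 158 mm, e = 12 mm; θ ← 0°
rotate_crank_by(+84°): θ ← 0° +84° = 84°
rotate_crank_by(+23°): θ ← 84° +23° = 107°
rotate_crank_by(+54°): θ ← 107° +54° = 161°
rotate_crank_by(+51°): θ ← 161° +51° = 212°
rotate_crank_by(+27°): θ ← 212° +27° = 239°
rotate_crank_by(-41°): θ ← 239° -41° = 198°
rotate_crank_by(+72°): θ ← 198° +72° = 270°
rotate_crank_by(-73°): θ ← 270° -73° = 197°
crank pin P = (r cos θ, r sin θ) = (-12.431962, -3.800832)
h = r sin θ − e = -3.800832 − 12 = -15.800832
x = r cos θ + √(L² − h²) = -12.431962 + √(24964.0 − 249.6663) = -12.431962 + 157.207931 = 144.775970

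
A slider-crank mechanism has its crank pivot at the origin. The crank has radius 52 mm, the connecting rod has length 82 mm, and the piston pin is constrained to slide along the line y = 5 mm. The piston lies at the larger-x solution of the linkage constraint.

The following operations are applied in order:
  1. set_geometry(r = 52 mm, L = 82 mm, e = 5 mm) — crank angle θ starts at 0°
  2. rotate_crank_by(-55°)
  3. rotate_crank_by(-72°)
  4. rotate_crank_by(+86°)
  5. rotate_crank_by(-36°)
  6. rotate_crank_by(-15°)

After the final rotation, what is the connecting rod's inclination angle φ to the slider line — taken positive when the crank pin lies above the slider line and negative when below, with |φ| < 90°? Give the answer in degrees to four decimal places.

set_geometry: r = 52 mm, L = 82 mm, e = 5 mm; θ ← 0°
rotate_crank_by(-55°): θ ← 0° -55° = -55°
rotate_crank_by(-72°): θ ← -55° -72° = -127°
rotate_crank_by(+86°): θ ← -127° +86° = -41°
rotate_crank_by(-36°): θ ← -41° -36° = -77°
rotate_crank_by(-15°): θ ← -77° -15° = -92°
crank pin P = (r cos θ, r sin θ) = (-1.814774, -51.968323)
h = r sin θ − e = -51.968323 − 5 = -56.968323
sin φ = h / L = -56.968323 / 82 = -0.69473565
φ = arcsin(-0.69473565) = -44.006155°

-44.0062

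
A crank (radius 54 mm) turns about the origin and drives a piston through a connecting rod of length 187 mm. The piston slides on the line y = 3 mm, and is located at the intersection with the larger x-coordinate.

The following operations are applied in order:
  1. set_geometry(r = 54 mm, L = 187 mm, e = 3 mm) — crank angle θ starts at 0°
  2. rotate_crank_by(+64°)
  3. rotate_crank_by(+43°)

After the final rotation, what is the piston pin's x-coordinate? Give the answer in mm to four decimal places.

set_geometry: r = 54 mm, L = 187 mm, e = 3 mm; θ ← 0°
rotate_crank_by(+64°): θ ← 0° +64° = 64°
rotate_crank_by(+43°): θ ← 64° +43° = 107°
crank pin P = (r cos θ, r sin θ) = (-15.788072, 51.640457)
h = r sin θ − e = 51.640457 − 3 = 48.640457
x = r cos θ + √(L² − h²) = -15.788072 + √(34969.0 − 2365.8940) = -15.788072 + 180.563302 = 164.775230

164.7752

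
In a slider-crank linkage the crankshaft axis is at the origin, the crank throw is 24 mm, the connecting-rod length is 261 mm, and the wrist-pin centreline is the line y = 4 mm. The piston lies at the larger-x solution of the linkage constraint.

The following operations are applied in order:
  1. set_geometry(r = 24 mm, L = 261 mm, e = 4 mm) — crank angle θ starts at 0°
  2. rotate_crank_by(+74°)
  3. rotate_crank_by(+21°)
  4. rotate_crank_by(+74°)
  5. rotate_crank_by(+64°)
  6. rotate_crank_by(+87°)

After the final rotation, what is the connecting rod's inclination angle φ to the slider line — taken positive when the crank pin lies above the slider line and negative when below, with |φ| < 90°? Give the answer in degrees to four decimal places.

-4.2686

set_geometry: r = 24 mm, L = 261 mm, e = 4 mm; θ ← 0°
rotate_crank_by(+74°): θ ← 0° +74° = 74°
rotate_crank_by(+21°): θ ← 74° +21° = 95°
rotate_crank_by(+74°): θ ← 95° +74° = 169°
rotate_crank_by(+64°): θ ← 169° +64° = 233°
rotate_crank_by(+87°): θ ← 233° +87° = 320°
crank pin P = (r cos θ, r sin θ) = (18.385067, -15.426903)
h = r sin θ − e = -15.426903 − 4 = -19.426903
sin φ = h / L = -19.426903 / 261 = -0.07443258
φ = arcsin(-0.07443258) = -4.268620°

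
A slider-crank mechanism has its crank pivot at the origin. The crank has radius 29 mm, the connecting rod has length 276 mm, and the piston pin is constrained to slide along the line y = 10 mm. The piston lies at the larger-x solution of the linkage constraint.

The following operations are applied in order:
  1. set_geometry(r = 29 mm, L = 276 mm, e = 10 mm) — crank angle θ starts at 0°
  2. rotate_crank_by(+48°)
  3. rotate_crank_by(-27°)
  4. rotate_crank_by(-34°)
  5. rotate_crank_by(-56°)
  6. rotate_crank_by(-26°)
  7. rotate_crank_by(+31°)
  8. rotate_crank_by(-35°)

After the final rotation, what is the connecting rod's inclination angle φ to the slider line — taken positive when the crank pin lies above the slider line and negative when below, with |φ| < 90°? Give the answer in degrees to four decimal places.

set_geometry: r = 29 mm, L = 276 mm, e = 10 mm; θ ← 0°
rotate_crank_by(+48°): θ ← 0° +48° = 48°
rotate_crank_by(-27°): θ ← 48° -27° = 21°
rotate_crank_by(-34°): θ ← 21° -34° = -13°
rotate_crank_by(-56°): θ ← -13° -56° = -69°
rotate_crank_by(-26°): θ ← -69° -26° = -95°
rotate_crank_by(+31°): θ ← -95° +31° = -64°
rotate_crank_by(-35°): θ ← -64° -35° = -99°
crank pin P = (r cos θ, r sin θ) = (-4.536599, -28.642962)
h = r sin θ − e = -28.642962 − 10 = -38.642962
sin φ = h / L = -38.642962 / 276 = -0.14001073
φ = arcsin(-0.14001073) = -8.048467°

-8.0485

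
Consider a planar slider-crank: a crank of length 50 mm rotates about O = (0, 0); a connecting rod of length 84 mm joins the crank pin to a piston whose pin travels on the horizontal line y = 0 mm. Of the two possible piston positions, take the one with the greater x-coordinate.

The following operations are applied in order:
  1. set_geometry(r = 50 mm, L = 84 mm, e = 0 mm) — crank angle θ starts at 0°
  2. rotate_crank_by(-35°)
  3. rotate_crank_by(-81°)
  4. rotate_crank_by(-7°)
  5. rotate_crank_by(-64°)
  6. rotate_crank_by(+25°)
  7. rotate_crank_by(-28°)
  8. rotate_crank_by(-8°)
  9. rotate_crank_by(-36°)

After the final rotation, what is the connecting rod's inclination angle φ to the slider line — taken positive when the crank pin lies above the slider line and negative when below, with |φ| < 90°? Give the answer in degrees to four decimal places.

28.7872

set_geometry: r = 50 mm, L = 84 mm, e = 0 mm; θ ← 0°
rotate_crank_by(-35°): θ ← 0° -35° = -35°
rotate_crank_by(-81°): θ ← -35° -81° = -116°
rotate_crank_by(-7°): θ ← -116° -7° = -123°
rotate_crank_by(-64°): θ ← -123° -64° = -187°
rotate_crank_by(+25°): θ ← -187° +25° = -162°
rotate_crank_by(-28°): θ ← -162° -28° = -190°
rotate_crank_by(-8°): θ ← -190° -8° = -198°
rotate_crank_by(-36°): θ ← -198° -36° = -234°
crank pin P = (r cos θ, r sin θ) = (-29.389263, 40.450850)
h = r sin θ − e = 40.450850 − 0 = 40.450850
sin φ = h / L = 40.450850 / 84 = 0.48155773
φ = arcsin(0.48155773) = 28.787190°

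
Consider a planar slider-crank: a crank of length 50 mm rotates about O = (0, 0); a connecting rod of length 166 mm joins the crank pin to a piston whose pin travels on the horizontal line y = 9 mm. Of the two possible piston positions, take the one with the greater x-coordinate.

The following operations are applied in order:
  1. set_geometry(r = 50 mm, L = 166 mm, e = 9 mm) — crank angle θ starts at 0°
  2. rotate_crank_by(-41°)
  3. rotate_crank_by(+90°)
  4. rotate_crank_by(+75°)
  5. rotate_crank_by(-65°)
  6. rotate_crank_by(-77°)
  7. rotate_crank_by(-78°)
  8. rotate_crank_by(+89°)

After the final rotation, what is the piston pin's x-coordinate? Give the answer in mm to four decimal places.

214.9397

set_geometry: r = 50 mm, L = 166 mm, e = 9 mm; θ ← 0°
rotate_crank_by(-41°): θ ← 0° -41° = -41°
rotate_crank_by(+90°): θ ← -41° +90° = 49°
rotate_crank_by(+75°): θ ← 49° +75° = 124°
rotate_crank_by(-65°): θ ← 124° -65° = 59°
rotate_crank_by(-77°): θ ← 59° -77° = -18°
rotate_crank_by(-78°): θ ← -18° -78° = -96°
rotate_crank_by(+89°): θ ← -96° +89° = -7°
crank pin P = (r cos θ, r sin θ) = (49.627308, -6.093467)
h = r sin θ − e = -6.093467 − 9 = -15.093467
x = r cos θ + √(L² − h²) = 49.627308 + √(27556.0 − 227.8128) = 49.627308 + 165.312393 = 214.939700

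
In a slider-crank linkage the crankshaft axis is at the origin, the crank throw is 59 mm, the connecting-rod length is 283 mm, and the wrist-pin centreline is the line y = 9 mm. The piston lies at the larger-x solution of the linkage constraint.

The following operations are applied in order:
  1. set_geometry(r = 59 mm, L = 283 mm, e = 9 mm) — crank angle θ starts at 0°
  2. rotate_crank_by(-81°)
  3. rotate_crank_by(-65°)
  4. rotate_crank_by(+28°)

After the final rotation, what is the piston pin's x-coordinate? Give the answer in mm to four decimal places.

248.6280

set_geometry: r = 59 mm, L = 283 mm, e = 9 mm; θ ← 0°
rotate_crank_by(-81°): θ ← 0° -81° = -81°
rotate_crank_by(-65°): θ ← -81° -65° = -146°
rotate_crank_by(+28°): θ ← -146° +28° = -118°
crank pin P = (r cos θ, r sin θ) = (-27.698822, -52.093908)
h = r sin θ − e = -52.093908 − 9 = -61.093908
x = r cos θ + √(L² − h²) = -27.698822 + √(80089.0 − 3732.4656) = -27.698822 + 276.326862 = 248.628039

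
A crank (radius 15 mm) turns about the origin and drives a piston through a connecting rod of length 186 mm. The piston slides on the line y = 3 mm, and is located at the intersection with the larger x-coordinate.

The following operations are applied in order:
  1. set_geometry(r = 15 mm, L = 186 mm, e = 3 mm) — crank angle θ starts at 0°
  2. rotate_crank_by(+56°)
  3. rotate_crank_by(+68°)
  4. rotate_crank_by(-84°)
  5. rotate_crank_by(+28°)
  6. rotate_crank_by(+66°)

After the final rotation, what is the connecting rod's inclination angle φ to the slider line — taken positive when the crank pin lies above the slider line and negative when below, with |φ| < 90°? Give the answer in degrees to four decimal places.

2.4004

set_geometry: r = 15 mm, L = 186 mm, e = 3 mm; θ ← 0°
rotate_crank_by(+56°): θ ← 0° +56° = 56°
rotate_crank_by(+68°): θ ← 56° +68° = 124°
rotate_crank_by(-84°): θ ← 124° -84° = 40°
rotate_crank_by(+28°): θ ← 40° +28° = 68°
rotate_crank_by(+66°): θ ← 68° +66° = 134°
crank pin P = (r cos θ, r sin θ) = (-10.419876, 10.790097)
h = r sin θ − e = 10.790097 − 3 = 7.790097
sin φ = h / L = 7.790097 / 186 = 0.04188224
φ = arcsin(0.04188224) = 2.400378°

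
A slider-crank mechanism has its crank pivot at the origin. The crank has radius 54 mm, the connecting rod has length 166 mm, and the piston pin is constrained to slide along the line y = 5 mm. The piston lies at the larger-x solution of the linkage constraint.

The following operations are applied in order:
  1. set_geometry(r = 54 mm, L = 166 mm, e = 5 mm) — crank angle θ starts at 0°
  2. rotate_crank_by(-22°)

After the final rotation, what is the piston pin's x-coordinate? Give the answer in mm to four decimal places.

set_geometry: r = 54 mm, L = 166 mm, e = 5 mm; θ ← 0°
rotate_crank_by(-22°): θ ← 0° -22° = -22°
crank pin P = (r cos θ, r sin θ) = (50.067928, -20.228756)
h = r sin θ − e = -20.228756 − 5 = -25.228756
x = r cos θ + √(L² − h²) = 50.067928 + √(27556.0 − 636.4901) = 50.067928 + 164.071661 = 214.139589

214.1396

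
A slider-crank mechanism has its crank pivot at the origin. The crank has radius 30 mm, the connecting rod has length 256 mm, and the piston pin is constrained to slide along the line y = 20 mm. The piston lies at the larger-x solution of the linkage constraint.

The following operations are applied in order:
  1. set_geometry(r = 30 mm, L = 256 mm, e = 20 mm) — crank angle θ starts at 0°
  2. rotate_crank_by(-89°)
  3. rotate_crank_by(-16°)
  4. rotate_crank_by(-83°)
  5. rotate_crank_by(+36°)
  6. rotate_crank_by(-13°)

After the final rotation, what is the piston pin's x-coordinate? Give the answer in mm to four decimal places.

set_geometry: r = 30 mm, L = 256 mm, e = 20 mm; θ ← 0°
rotate_crank_by(-89°): θ ← 0° -89° = -89°
rotate_crank_by(-16°): θ ← -89° -16° = -105°
rotate_crank_by(-83°): θ ← -105° -83° = -188°
rotate_crank_by(+36°): θ ← -188° +36° = -152°
rotate_crank_by(-13°): θ ← -152° -13° = -165°
crank pin P = (r cos θ, r sin θ) = (-28.977775, -7.764571)
h = r sin θ − e = -7.764571 − 20 = -27.764571
x = r cos θ + √(L² − h²) = -28.977775 + √(65536.0 − 770.8714) = -28.977775 + 254.489938 = 225.512163

225.5122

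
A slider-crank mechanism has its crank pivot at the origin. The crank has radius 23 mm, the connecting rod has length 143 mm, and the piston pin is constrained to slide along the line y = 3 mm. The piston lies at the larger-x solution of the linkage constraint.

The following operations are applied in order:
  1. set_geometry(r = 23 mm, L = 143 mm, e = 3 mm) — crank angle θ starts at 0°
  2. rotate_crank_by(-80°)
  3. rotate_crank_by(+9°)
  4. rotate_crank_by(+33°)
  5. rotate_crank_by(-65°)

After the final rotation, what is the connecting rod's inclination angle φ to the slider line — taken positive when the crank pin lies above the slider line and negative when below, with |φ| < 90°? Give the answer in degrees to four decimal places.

set_geometry: r = 23 mm, L = 143 mm, e = 3 mm; θ ← 0°
rotate_crank_by(-80°): θ ← 0° -80° = -80°
rotate_crank_by(+9°): θ ← -80° +9° = -71°
rotate_crank_by(+33°): θ ← -71° +33° = -38°
rotate_crank_by(-65°): θ ← -38° -65° = -103°
crank pin P = (r cos θ, r sin θ) = (-5.173874, -22.410511)
h = r sin θ − e = -22.410511 − 3 = -25.410511
sin φ = h / L = -25.410511 / 143 = -0.17769588
φ = arcsin(-0.17769588) = -10.235580°

-10.2356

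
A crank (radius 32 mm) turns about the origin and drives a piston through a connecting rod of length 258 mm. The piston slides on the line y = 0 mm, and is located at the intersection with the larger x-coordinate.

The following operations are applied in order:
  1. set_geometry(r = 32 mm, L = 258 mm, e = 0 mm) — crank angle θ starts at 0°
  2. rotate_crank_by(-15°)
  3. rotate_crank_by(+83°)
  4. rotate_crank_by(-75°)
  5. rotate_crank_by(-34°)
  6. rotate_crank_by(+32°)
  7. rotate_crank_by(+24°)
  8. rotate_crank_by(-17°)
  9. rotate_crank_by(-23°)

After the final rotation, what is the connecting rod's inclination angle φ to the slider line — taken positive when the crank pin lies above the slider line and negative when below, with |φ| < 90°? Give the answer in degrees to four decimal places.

set_geometry: r = 32 mm, L = 258 mm, e = 0 mm; θ ← 0°
rotate_crank_by(-15°): θ ← 0° -15° = -15°
rotate_crank_by(+83°): θ ← -15° +83° = 68°
rotate_crank_by(-75°): θ ← 68° -75° = -7°
rotate_crank_by(-34°): θ ← -7° -34° = -41°
rotate_crank_by(+32°): θ ← -41° +32° = -9°
rotate_crank_by(+24°): θ ← -9° +24° = 15°
rotate_crank_by(-17°): θ ← 15° -17° = -2°
rotate_crank_by(-23°): θ ← -2° -23° = -25°
crank pin P = (r cos θ, r sin θ) = (29.001849, -13.523784)
h = r sin θ − e = -13.523784 − 0 = -13.523784
sin φ = h / L = -13.523784 / 258 = -0.05241777
φ = arcsin(-0.05241777) = -3.004694°

-3.0047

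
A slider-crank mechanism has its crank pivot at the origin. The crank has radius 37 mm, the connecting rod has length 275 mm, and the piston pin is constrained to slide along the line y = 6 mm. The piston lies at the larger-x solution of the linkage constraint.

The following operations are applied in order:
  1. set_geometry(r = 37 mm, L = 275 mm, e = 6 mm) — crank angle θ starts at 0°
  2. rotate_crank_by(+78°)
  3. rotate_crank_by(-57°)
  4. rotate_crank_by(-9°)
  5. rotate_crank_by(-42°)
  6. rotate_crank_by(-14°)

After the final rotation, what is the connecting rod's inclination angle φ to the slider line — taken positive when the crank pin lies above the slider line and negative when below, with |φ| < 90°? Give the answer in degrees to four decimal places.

set_geometry: r = 37 mm, L = 275 mm, e = 6 mm; θ ← 0°
rotate_crank_by(+78°): θ ← 0° +78° = 78°
rotate_crank_by(-57°): θ ← 78° -57° = 21°
rotate_crank_by(-9°): θ ← 21° -9° = 12°
rotate_crank_by(-42°): θ ← 12° -42° = -30°
rotate_crank_by(-14°): θ ← -30° -14° = -44°
crank pin P = (r cos θ, r sin θ) = (26.615573, -25.702360)
h = r sin θ − e = -25.702360 − 6 = -31.702360
sin φ = h / L = -31.702360 / 275 = -0.11528131
φ = arcsin(-0.11528131) = -6.619851°

-6.6199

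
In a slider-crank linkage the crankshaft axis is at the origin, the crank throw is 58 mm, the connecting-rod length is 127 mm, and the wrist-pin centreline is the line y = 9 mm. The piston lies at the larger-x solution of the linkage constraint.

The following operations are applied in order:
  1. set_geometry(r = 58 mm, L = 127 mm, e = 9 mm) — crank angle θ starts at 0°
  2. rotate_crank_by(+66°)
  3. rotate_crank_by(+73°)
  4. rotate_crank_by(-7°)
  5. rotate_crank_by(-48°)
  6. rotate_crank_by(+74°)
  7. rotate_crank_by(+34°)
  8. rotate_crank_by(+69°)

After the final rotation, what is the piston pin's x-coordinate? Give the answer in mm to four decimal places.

99.2558

set_geometry: r = 58 mm, L = 127 mm, e = 9 mm; θ ← 0°
rotate_crank_by(+66°): θ ← 0° +66° = 66°
rotate_crank_by(+73°): θ ← 66° +73° = 139°
rotate_crank_by(-7°): θ ← 139° -7° = 132°
rotate_crank_by(-48°): θ ← 132° -48° = 84°
rotate_crank_by(+74°): θ ← 84° +74° = 158°
rotate_crank_by(+34°): θ ← 158° +34° = 192°
rotate_crank_by(+69°): θ ← 192° +69° = 261°
crank pin P = (r cos θ, r sin θ) = (-9.073199, -57.285924)
h = r sin θ − e = -57.285924 − 9 = -66.285924
x = r cos θ + √(L² − h²) = -9.073199 + √(16129.0 − 4393.8237) = -9.073199 + 108.329019 = 99.255820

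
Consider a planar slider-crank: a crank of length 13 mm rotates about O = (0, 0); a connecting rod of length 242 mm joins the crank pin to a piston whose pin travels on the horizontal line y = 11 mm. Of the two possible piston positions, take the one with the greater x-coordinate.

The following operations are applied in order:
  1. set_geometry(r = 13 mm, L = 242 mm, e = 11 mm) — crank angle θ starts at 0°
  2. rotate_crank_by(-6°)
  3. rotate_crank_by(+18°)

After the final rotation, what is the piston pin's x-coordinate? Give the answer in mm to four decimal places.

set_geometry: r = 13 mm, L = 242 mm, e = 11 mm; θ ← 0°
rotate_crank_by(-6°): θ ← 0° -6° = -6°
rotate_crank_by(+18°): θ ← -6° +18° = 12°
crank pin P = (r cos θ, r sin θ) = (12.715919, 2.702852)
h = r sin θ − e = 2.702852 − 11 = -8.297148
x = r cos θ + √(L² − h²) = 12.715919 + √(58564.0 − 68.8427) = 12.715919 + 241.857721 = 254.573640

254.5736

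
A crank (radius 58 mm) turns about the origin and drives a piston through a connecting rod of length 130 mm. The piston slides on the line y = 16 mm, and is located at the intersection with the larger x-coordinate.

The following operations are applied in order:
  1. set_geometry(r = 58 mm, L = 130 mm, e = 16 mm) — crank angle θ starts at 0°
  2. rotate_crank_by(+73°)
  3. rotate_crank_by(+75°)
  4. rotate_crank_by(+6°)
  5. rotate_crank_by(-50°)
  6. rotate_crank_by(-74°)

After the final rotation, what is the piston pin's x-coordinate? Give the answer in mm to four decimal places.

set_geometry: r = 58 mm, L = 130 mm, e = 16 mm; θ ← 0°
rotate_crank_by(+73°): θ ← 0° +73° = 73°
rotate_crank_by(+75°): θ ← 73° +75° = 148°
rotate_crank_by(+6°): θ ← 148° +6° = 154°
rotate_crank_by(-50°): θ ← 154° -50° = 104°
rotate_crank_by(-74°): θ ← 104° -74° = 30°
crank pin P = (r cos θ, r sin θ) = (50.229473, 29.000000)
h = r sin θ − e = 29.000000 − 16 = 13.000000
x = r cos θ + √(L² − h²) = 50.229473 + √(16900.0 − 169.0000) = 50.229473 + 129.348367 = 179.577840

179.5778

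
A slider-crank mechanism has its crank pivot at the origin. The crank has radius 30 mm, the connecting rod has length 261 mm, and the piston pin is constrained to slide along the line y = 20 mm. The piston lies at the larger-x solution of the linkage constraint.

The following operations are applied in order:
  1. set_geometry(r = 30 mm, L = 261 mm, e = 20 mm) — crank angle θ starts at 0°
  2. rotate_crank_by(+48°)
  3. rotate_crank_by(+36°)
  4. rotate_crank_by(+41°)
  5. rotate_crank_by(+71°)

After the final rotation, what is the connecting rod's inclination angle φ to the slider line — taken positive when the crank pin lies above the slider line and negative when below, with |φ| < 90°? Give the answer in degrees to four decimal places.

-6.2180

set_geometry: r = 30 mm, L = 261 mm, e = 20 mm; θ ← 0°
rotate_crank_by(+48°): θ ← 0° +48° = 48°
rotate_crank_by(+36°): θ ← 48° +36° = 84°
rotate_crank_by(+41°): θ ← 84° +41° = 125°
rotate_crank_by(+71°): θ ← 125° +71° = 196°
crank pin P = (r cos θ, r sin θ) = (-28.837851, -8.269121)
h = r sin θ − e = -8.269121 − 20 = -28.269121
sin φ = h / L = -28.269121 / 261 = -0.10831081
φ = arcsin(-0.10831081) = -6.217950°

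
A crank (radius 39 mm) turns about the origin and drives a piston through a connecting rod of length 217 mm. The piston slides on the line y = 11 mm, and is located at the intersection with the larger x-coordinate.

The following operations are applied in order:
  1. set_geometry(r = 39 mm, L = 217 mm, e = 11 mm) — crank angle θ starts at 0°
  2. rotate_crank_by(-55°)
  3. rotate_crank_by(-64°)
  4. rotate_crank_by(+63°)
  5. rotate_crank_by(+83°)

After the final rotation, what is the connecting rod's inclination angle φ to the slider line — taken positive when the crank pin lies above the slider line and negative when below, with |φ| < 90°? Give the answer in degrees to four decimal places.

set_geometry: r = 39 mm, L = 217 mm, e = 11 mm; θ ← 0°
rotate_crank_by(-55°): θ ← 0° -55° = -55°
rotate_crank_by(-64°): θ ← -55° -64° = -119°
rotate_crank_by(+63°): θ ← -119° +63° = -56°
rotate_crank_by(+83°): θ ← -56° +83° = 27°
crank pin P = (r cos θ, r sin θ) = (34.749254, 17.705629)
h = r sin θ − e = 17.705629 − 11 = 6.705629
sin φ = h / L = 6.705629 / 217 = 0.03090152
φ = arcsin(0.03090152) = 1.770808°

1.7708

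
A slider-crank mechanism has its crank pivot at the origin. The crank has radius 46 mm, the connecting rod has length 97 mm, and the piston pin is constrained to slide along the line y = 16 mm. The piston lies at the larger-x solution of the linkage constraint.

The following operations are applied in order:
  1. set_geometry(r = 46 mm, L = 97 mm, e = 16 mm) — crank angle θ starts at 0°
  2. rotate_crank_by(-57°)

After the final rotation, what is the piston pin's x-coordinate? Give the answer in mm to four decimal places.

set_geometry: r = 46 mm, L = 97 mm, e = 16 mm; θ ← 0°
rotate_crank_by(-57°): θ ← 0° -57° = -57°
crank pin P = (r cos θ, r sin θ) = (25.053396, -38.578846)
h = r sin θ − e = -38.578846 − 16 = -54.578846
x = r cos θ + √(L² − h²) = 25.053396 + √(9409.0 − 2978.8504) = 25.053396 + 80.188213 = 105.241609

105.2416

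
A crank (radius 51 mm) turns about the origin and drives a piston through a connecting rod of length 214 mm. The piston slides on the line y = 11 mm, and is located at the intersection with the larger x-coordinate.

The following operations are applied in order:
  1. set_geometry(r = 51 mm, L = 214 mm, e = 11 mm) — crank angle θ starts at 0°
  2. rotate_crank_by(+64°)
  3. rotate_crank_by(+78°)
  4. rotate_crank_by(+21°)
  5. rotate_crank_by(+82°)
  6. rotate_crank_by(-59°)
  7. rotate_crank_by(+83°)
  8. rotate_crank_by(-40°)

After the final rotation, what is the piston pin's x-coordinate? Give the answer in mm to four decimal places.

174.7397

set_geometry: r = 51 mm, L = 214 mm, e = 11 mm; θ ← 0°
rotate_crank_by(+64°): θ ← 0° +64° = 64°
rotate_crank_by(+78°): θ ← 64° +78° = 142°
rotate_crank_by(+21°): θ ← 142° +21° = 163°
rotate_crank_by(+82°): θ ← 163° +82° = 245°
rotate_crank_by(-59°): θ ← 245° -59° = 186°
rotate_crank_by(+83°): θ ← 186° +83° = 269°
rotate_crank_by(-40°): θ ← 269° -40° = 229°
crank pin P = (r cos θ, r sin θ) = (-33.459010, -38.490189)
h = r sin θ − e = -38.490189 − 11 = -49.490189
x = r cos θ + √(L² − h²) = -33.459010 + √(45796.0 − 2449.2788) = -33.459010 + 208.198754 = 174.739744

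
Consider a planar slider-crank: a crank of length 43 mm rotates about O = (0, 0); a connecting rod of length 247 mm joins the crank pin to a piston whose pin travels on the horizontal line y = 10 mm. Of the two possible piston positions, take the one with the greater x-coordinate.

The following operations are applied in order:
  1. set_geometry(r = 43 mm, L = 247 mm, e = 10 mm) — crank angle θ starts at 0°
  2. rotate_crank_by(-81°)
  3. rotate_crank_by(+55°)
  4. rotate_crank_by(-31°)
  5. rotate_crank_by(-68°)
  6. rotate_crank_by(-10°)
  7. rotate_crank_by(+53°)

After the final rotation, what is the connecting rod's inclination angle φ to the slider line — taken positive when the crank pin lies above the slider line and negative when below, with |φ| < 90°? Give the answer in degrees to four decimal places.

-12.2912

set_geometry: r = 43 mm, L = 247 mm, e = 10 mm; θ ← 0°
rotate_crank_by(-81°): θ ← 0° -81° = -81°
rotate_crank_by(+55°): θ ← -81° +55° = -26°
rotate_crank_by(-31°): θ ← -26° -31° = -57°
rotate_crank_by(-68°): θ ← -57° -68° = -125°
rotate_crank_by(-10°): θ ← -125° -10° = -135°
rotate_crank_by(+53°): θ ← -135° +53° = -82°
crank pin P = (r cos θ, r sin θ) = (5.984443, -42.581527)
h = r sin θ − e = -42.581527 − 10 = -52.581527
sin φ = h / L = -52.581527 / 247 = -0.21288068
φ = arcsin(-0.21288068) = -12.291221°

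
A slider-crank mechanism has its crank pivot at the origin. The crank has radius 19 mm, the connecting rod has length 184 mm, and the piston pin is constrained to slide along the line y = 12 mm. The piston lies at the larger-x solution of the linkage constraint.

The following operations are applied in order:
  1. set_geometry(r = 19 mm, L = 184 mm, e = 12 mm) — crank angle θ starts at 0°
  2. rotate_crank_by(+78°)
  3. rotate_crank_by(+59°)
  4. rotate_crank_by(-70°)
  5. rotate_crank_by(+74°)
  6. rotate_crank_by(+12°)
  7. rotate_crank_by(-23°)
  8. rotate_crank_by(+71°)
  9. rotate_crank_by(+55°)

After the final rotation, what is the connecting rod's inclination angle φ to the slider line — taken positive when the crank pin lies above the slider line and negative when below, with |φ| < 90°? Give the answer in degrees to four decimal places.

-9.5211

set_geometry: r = 19 mm, L = 184 mm, e = 12 mm; θ ← 0°
rotate_crank_by(+78°): θ ← 0° +78° = 78°
rotate_crank_by(+59°): θ ← 78° +59° = 137°
rotate_crank_by(-70°): θ ← 137° -70° = 67°
rotate_crank_by(+74°): θ ← 67° +74° = 141°
rotate_crank_by(+12°): θ ← 141° +12° = 153°
rotate_crank_by(-23°): θ ← 153° -23° = 130°
rotate_crank_by(+71°): θ ← 130° +71° = 201°
rotate_crank_by(+55°): θ ← 201° +55° = 256°
crank pin P = (r cos θ, r sin θ) = (-4.596516, -18.435619)
h = r sin θ − e = -18.435619 − 12 = -30.435619
sin φ = h / L = -30.435619 / 184 = -0.16541097
φ = arcsin(-0.16541097) = -9.521109°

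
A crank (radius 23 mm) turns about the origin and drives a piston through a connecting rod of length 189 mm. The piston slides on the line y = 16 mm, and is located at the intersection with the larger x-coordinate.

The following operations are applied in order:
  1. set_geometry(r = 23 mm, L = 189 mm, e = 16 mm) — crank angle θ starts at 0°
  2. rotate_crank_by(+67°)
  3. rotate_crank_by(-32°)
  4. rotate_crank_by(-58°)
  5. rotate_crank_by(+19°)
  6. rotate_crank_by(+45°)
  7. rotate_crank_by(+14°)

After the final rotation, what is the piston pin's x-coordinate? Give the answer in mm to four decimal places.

202.1709

set_geometry: r = 23 mm, L = 189 mm, e = 16 mm; θ ← 0°
rotate_crank_by(+67°): θ ← 0° +67° = 67°
rotate_crank_by(-32°): θ ← 67° -32° = 35°
rotate_crank_by(-58°): θ ← 35° -58° = -23°
rotate_crank_by(+19°): θ ← -23° +19° = -4°
rotate_crank_by(+45°): θ ← -4° +45° = 41°
rotate_crank_by(+14°): θ ← 41° +14° = 55°
crank pin P = (r cos θ, r sin θ) = (13.192258, 18.840497)
h = r sin θ − e = 18.840497 − 16 = 2.840497
x = r cos θ + √(L² − h²) = 13.192258 + √(35721.0 − 8.0684) = 13.192258 + 188.978654 = 202.170912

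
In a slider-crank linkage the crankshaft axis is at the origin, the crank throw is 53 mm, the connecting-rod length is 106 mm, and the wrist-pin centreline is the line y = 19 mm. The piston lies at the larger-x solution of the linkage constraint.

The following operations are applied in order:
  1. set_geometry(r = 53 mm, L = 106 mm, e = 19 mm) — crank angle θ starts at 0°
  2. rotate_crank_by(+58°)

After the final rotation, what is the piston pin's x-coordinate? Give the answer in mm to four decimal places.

set_geometry: r = 53 mm, L = 106 mm, e = 19 mm; θ ← 0°
rotate_crank_by(+58°): θ ← 0° +58° = 58°
crank pin P = (r cos θ, r sin θ) = (28.085721, 44.946549)
h = r sin θ − e = 44.946549 − 19 = 25.946549
x = r cos θ + √(L² − h²) = 28.085721 + √(11236.0 − 673.2234) = 28.085721 + 102.775370 = 130.861091

130.8611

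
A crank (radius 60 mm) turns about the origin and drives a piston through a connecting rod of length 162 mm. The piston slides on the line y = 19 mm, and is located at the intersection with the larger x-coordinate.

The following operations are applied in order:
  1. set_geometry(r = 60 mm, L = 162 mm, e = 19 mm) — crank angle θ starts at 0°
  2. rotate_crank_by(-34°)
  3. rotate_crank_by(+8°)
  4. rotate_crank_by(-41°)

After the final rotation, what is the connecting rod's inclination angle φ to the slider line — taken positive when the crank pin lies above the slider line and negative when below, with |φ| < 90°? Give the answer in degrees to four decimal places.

-27.2718

set_geometry: r = 60 mm, L = 162 mm, e = 19 mm; θ ← 0°
rotate_crank_by(-34°): θ ← 0° -34° = -34°
rotate_crank_by(+8°): θ ← -34° +8° = -26°
rotate_crank_by(-41°): θ ← -26° -41° = -67°
crank pin P = (r cos θ, r sin θ) = (23.443868, -55.230291)
h = r sin θ − e = -55.230291 − 19 = -74.230291
sin φ = h / L = -74.230291 / 162 = -0.45821167
φ = arcsin(-0.45821167) = -27.271770°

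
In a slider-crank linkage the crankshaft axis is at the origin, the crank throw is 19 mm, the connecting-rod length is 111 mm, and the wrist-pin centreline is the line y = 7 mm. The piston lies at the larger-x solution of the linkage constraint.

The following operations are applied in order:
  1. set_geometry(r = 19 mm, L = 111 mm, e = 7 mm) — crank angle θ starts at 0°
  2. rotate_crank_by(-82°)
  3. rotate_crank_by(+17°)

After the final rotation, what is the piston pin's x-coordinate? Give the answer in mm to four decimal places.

set_geometry: r = 19 mm, L = 111 mm, e = 7 mm; θ ← 0°
rotate_crank_by(-82°): θ ← 0° -82° = -82°
rotate_crank_by(+17°): θ ← -82° +17° = -65°
crank pin P = (r cos θ, r sin θ) = (8.029747, -17.219848)
h = r sin θ − e = -17.219848 − 7 = -24.219848
x = r cos θ + √(L² − h²) = 8.029747 + √(12321.0 − 586.6010) = 8.029747 + 108.325431 = 116.355178

116.3552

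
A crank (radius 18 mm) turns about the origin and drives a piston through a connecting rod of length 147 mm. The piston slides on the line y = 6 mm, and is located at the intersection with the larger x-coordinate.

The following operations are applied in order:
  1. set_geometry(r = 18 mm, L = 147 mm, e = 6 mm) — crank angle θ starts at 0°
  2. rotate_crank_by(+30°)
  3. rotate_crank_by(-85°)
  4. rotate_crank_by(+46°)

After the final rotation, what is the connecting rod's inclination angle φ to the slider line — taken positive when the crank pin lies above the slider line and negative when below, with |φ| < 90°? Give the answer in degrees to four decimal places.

set_geometry: r = 18 mm, L = 147 mm, e = 6 mm; θ ← 0°
rotate_crank_by(+30°): θ ← 0° +30° = 30°
rotate_crank_by(-85°): θ ← 30° -85° = -55°
rotate_crank_by(+46°): θ ← -55° +46° = -9°
crank pin P = (r cos θ, r sin θ) = (17.778390, -2.815820)
h = r sin θ − e = -2.815820 − 6 = -8.815820
sin φ = h / L = -8.815820 / 147 = -0.05997157
φ = arcsin(-0.05997157) = -3.438181°

-3.4382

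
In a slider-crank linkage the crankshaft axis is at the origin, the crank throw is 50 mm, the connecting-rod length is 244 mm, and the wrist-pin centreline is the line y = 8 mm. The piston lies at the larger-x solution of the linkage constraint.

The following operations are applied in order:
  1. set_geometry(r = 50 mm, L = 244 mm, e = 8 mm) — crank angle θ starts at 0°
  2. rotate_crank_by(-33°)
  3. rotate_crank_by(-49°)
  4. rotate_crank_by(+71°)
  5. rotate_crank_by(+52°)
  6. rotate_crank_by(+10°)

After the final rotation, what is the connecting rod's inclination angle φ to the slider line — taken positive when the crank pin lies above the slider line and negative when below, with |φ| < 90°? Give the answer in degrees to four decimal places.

7.2653

set_geometry: r = 50 mm, L = 244 mm, e = 8 mm; θ ← 0°
rotate_crank_by(-33°): θ ← 0° -33° = -33°
rotate_crank_by(-49°): θ ← -33° -49° = -82°
rotate_crank_by(+71°): θ ← -82° +71° = -11°
rotate_crank_by(+52°): θ ← -11° +52° = 41°
rotate_crank_by(+10°): θ ← 41° +10° = 51°
crank pin P = (r cos θ, r sin θ) = (31.466020, 38.857298)
h = r sin θ − e = 38.857298 − 8 = 30.857298
sin φ = h / L = 30.857298 / 244 = 0.12646434
φ = arcsin(0.12646434) = 7.265327°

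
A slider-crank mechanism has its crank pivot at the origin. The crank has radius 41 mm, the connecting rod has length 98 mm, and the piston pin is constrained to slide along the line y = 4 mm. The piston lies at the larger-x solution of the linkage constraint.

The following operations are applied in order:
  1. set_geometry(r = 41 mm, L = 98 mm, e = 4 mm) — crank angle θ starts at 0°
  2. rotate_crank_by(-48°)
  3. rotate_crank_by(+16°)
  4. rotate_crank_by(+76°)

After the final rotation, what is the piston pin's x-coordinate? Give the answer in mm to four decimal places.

set_geometry: r = 41 mm, L = 98 mm, e = 4 mm; θ ← 0°
rotate_crank_by(-48°): θ ← 0° -48° = -48°
rotate_crank_by(+16°): θ ← -48° +16° = -32°
rotate_crank_by(+76°): θ ← -32° +76° = 44°
crank pin P = (r cos θ, r sin θ) = (29.492932, 28.480993)
h = r sin θ − e = 28.480993 − 4 = 24.480993
x = r cos θ + √(L² − h²) = 29.492932 + √(9604.0 − 599.3190) = 29.492932 + 94.892997 = 124.385929

124.3859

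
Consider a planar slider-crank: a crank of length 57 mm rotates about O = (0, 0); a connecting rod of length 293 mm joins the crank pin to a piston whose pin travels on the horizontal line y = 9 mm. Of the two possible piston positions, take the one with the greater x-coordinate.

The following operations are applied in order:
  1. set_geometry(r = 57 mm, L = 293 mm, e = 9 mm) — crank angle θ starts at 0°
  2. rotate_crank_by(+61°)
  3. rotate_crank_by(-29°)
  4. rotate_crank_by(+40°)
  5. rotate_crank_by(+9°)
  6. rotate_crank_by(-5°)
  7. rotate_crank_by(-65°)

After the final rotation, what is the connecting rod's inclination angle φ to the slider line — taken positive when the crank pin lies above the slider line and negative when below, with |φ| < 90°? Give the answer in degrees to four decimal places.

0.3669

set_geometry: r = 57 mm, L = 293 mm, e = 9 mm; θ ← 0°
rotate_crank_by(+61°): θ ← 0° +61° = 61°
rotate_crank_by(-29°): θ ← 61° -29° = 32°
rotate_crank_by(+40°): θ ← 32° +40° = 72°
rotate_crank_by(+9°): θ ← 72° +9° = 81°
rotate_crank_by(-5°): θ ← 81° -5° = 76°
rotate_crank_by(-65°): θ ← 76° -65° = 11°
crank pin P = (r cos θ, r sin θ) = (55.952749, 10.876113)
h = r sin θ − e = 10.876113 − 9 = 1.876113
sin φ = h / L = 1.876113 / 293 = 0.00640312
φ = arcsin(0.00640312) = 0.366874°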